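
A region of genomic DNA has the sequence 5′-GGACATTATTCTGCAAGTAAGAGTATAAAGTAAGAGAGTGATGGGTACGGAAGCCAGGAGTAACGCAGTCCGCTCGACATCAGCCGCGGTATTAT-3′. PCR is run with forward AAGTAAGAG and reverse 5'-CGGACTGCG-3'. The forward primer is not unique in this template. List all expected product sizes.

The forward primer AAGTAAGAG matches the top strand at positions 15–23, 28–36.
The reverse primer's reverse complement is CGCAGTCCG, matching at positions 64–72.
Each forward site pairs with the reverse site to give a product ending at position 72: sizes 58, 45 bp.

58 bp, 45 bp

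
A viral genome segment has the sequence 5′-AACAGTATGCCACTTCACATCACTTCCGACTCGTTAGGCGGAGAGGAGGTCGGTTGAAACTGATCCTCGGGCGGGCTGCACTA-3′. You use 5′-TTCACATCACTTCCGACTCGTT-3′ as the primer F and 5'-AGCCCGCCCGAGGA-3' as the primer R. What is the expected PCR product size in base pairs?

64 bp

The forward primer matches the template at positions 14–35.
The reverse primer's reverse complement is TCCTCGGGCGGGCT, which matches the template at positions 64–77.
The product runs from position 14 to position 77, so its length is 77 − 14 + 1 = 64 bp.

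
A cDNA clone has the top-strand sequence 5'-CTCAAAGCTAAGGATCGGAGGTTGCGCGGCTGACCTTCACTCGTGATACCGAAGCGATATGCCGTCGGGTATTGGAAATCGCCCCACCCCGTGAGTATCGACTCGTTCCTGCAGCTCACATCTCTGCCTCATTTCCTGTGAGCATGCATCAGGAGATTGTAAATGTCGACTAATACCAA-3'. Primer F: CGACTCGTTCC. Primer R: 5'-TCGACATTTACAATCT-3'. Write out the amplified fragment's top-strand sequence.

5'-CGACTCGTTCCTGCAGCTCACATCTCTGCCTCATTTCCTGTGAGCATGCATCAGGAGATTGTAAATGTCGA-3'

Forward primer CGACTCGTTCC is found on the top strand at positions 99–109.
Taking the reverse complement of TCGACATTTACAATCT gives AGATTGTAAATGTCGA, found at positions 154–169 on the template; the primer anneals here to the top strand with its 3' end pointing upstream.
The product is the template from position 99 through 169 (71 bp).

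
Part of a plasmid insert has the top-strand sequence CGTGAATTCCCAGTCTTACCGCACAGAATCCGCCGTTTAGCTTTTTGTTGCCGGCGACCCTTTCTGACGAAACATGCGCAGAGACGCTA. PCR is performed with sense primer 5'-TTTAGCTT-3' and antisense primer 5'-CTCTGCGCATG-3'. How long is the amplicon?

Forward primer TTTAGCTT is found on the top strand at positions 36–43.
Reverse complement of the reverse primer: CATGCGCAGAG. This occurs on the top strand at positions 73–83.
Amplicon spans positions 36–83: 48 bp.

48 bp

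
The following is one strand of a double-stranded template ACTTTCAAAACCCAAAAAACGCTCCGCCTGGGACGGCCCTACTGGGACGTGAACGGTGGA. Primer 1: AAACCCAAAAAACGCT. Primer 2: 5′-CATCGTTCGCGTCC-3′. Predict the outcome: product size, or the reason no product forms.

No product — primer 2 has no binding site in the template.

Primer 2 (CATCGTTCGCGTCC) does not match the top strand, and its reverse complement GGACGCGAACGATG does not match either.
With no annealing site for primer 2, no amplification occurs.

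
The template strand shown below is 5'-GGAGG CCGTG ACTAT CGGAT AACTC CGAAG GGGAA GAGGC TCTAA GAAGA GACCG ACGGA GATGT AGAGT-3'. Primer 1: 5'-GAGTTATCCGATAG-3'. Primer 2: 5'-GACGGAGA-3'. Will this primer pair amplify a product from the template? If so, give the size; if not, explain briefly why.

No product — the primers' 3' ends point away from each other.

Primer 1 (GAGTTATCCGATAG) has reverse complement CTATCGGATAACTC, which matches the top strand at positions 12–25; primer 1 anneals to the top strand there with its 3' end pointing upstream toward position 12.
Primer 2 (GACGGAGA) matches the top strand directly at positions 55–62; it anneals to the bottom strand with its 3' end pointing downstream toward position 62.
The 3' ends diverge (primer 1 extends toward position 1, primer 2 toward position 70), so the primers never converge on a shared product.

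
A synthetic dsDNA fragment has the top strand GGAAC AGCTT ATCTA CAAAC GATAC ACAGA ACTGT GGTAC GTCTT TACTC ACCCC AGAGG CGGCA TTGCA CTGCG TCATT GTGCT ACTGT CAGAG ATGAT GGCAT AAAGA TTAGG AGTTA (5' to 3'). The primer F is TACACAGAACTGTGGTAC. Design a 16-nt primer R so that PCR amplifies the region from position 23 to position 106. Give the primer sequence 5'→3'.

The product's 3' end on the top strand is position 106.
The reverse primer anneals to the top strand over positions 91–106, i.e. to CAGAGATGATGGCATA.
Its sequence written 5'→3' is the reverse complement: TATGCCATCATCTCTG.

5'-TATGCCATCATCTCTG-3'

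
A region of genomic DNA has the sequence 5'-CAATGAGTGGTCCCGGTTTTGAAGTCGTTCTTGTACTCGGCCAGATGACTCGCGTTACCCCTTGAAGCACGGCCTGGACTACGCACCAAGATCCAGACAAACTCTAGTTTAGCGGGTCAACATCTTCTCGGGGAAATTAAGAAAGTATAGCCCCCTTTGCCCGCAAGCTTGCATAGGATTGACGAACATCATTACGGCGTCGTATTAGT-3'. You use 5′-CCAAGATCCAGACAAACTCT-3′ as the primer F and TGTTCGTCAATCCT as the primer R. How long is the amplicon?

Forward primer CCAAGATCCAGACAAACTCT is found on the top strand at positions 86–105.
Taking the reverse complement of TGTTCGTCAATCCT gives AGGATTGACGAACA, found at positions 175–188 on the template; the primer anneals here to the top strand with its 3' end pointing upstream.
Amplicon spans positions 86–188: 103 bp.

103 bp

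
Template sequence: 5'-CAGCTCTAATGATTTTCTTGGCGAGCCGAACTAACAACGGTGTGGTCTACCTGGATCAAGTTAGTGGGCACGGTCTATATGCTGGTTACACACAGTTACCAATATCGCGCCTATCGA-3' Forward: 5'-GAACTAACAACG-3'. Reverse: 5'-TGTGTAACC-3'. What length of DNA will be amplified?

65 bp

The forward primer matches the template at positions 28–39.
Reverse complement of the reverse primer: GGTTACACA. This occurs on the top strand at positions 84–92.
Product length = (reverse-primer end) − (forward-primer start) + 1 = 92 − 28 + 1 = 65 bp.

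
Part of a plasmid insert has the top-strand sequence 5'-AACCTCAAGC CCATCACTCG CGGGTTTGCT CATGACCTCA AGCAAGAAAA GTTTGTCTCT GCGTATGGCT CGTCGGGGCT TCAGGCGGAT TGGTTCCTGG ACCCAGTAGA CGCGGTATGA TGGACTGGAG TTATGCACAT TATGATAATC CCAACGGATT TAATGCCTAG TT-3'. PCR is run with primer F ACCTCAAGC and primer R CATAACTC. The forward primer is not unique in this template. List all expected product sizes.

134 bp, 101 bp

The forward primer ACCTCAAGC matches the top strand at positions 2–10, 35–43.
The reverse primer's reverse complement is GAGTTATG, matching at positions 128–135.
Each forward site pairs with the reverse site to give a product ending at position 135: sizes 134, 101 bp.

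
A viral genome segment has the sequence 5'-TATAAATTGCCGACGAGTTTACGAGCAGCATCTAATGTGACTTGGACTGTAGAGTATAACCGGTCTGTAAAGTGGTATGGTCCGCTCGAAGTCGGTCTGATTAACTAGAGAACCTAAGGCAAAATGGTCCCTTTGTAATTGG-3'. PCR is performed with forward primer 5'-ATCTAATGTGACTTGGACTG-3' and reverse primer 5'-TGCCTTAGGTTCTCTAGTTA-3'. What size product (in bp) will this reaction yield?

92 bp

The forward primer matches the template at positions 30–49.
Taking the reverse complement of TGCCTTAGGTTCTCTAGTTA gives TAACTAGAGAACCTAAGGCA, found at positions 102–121 on the template; the primer anneals here to the top strand with its 3' end pointing upstream.
The product runs from position 30 to position 121, so its length is 121 − 30 + 1 = 92 bp.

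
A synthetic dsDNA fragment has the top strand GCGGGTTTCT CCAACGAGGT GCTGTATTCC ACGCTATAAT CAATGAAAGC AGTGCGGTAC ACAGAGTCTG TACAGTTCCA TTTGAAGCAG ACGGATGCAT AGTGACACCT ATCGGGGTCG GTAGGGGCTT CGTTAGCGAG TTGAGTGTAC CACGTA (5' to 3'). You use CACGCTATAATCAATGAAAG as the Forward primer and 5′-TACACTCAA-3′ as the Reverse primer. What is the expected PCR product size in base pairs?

Scanning the template, CACGCTATAATCAATGAAAG occurs at positions 30–49; this primer anneals to the bottom strand there with its 3' end pointing downstream.
The reverse primer's reverse complement is TTGAGTGTA, which matches the template at positions 141–149.
Amplicon spans positions 30–149: 120 bp.

120 bp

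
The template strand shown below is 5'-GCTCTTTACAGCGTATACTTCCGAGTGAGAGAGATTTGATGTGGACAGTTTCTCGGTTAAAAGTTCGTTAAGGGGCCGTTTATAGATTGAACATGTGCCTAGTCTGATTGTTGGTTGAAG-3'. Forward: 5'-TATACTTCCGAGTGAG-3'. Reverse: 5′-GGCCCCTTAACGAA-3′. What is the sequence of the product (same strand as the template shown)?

Forward primer TATACTTCCGAGTGAG is found on the top strand at positions 14–29.
The reverse primer's reverse complement is TTCGTTAAGGGGCC, which matches the template at positions 64–77.
The product is the template from position 14 through 77 (64 bp).

5'-TATACTTCCGAGTGAGAGAGATTTGATGTGGACAGTTTCTCGGTTAAAAGTTCGTTAAGGGGCC-3'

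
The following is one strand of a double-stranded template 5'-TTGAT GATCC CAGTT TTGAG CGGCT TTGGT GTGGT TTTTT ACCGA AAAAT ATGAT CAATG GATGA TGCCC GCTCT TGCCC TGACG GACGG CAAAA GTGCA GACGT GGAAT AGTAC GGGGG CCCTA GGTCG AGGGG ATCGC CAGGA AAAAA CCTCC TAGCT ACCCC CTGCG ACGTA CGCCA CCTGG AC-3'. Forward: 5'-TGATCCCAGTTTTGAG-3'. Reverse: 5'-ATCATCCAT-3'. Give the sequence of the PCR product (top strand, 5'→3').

5'-TGATCCCAGTTTTGAGCGGCTTTGGTGTGGTTTTTTACCGAAAAATATGATCAATGGATGAT-3'

Scanning the template, TGATCCCAGTTTTGAG occurs at positions 5–20; this primer anneals to the bottom strand there with its 3' end pointing downstream.
Reverse complement of the reverse primer: ATGGATGAT. This occurs on the top strand at positions 58–66.
The product is the template from position 5 through 66 (62 bp).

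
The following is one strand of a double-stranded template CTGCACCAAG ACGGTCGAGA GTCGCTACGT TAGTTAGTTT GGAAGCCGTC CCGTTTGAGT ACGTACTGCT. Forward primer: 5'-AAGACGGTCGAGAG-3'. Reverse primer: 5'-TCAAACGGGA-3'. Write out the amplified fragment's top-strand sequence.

The forward primer matches the template at positions 8–21.
The reverse primer's reverse complement is TCCCGTTTGA, which matches the template at positions 49–58.
The product is the template from position 8 through 58 (51 bp).

5'-AAGACGGTCGAGAGTCGCTACGTTAGTTAGTTTGGAAGCCGTCCCGTTTGA-3'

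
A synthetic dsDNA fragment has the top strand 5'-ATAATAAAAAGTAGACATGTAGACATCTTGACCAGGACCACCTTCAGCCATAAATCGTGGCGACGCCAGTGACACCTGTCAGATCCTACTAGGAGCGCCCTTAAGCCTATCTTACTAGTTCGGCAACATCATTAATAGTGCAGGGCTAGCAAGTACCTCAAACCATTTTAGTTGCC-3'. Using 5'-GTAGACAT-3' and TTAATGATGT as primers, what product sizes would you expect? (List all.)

125 bp, 117 bp

The forward primer GTAGACAT matches the top strand at positions 11–18, 19–26.
The reverse primer's reverse complement is ACATCATTAA, matching at positions 126–135.
Each forward site pairs with the reverse site to give a product ending at position 135: sizes 125, 117 bp.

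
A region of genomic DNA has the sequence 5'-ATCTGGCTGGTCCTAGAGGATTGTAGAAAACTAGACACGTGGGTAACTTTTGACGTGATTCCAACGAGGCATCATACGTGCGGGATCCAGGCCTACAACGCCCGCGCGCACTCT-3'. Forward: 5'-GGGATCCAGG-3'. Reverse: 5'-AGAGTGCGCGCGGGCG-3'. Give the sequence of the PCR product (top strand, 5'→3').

5'-GGGATCCAGGCCTACAACGCCCGCGCGCACTCT-3'

Scanning the template, GGGATCCAGG occurs at positions 82–91; this primer anneals to the bottom strand there with its 3' end pointing downstream.
Reverse complement of the reverse primer: CGCCCGCGCGCACTCT. This occurs on the top strand at positions 99–114.
The product is the template from position 82 through 114 (33 bp).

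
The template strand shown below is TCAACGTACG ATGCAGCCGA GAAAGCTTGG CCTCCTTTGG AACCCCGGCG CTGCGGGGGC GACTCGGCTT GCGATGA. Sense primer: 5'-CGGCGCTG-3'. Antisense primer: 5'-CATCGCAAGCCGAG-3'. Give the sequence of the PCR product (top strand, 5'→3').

The forward primer matches the template at positions 46–53.
Reverse complement of the reverse primer: CTCGGCTTGCGATG. This occurs on the top strand at positions 63–76.
The product is the template from position 46 through 76 (31 bp).

5'-CGGCGCTGCGGGGGCGACTCGGCTTGCGATG-3'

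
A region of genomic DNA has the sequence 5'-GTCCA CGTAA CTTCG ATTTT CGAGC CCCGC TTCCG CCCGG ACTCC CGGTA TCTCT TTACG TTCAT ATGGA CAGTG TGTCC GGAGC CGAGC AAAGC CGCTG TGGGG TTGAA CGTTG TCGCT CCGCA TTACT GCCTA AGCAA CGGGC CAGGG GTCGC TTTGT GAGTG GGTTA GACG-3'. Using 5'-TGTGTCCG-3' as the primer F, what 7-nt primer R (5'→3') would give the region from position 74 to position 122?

The product's 3' end on the top strand is position 122.
The reverse primer anneals to the top strand over positions 116–122, i.e. to TCGCTCC.
Its sequence written 5'→3' is the reverse complement: GGAGCGA.

5'-GGAGCGA-3'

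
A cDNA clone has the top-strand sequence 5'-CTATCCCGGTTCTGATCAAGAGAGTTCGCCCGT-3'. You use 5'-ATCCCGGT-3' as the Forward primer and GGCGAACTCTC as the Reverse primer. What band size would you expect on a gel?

28 bp

The forward primer matches the template at positions 3–10.
The reverse primer's reverse complement is GAGAGTTCGCC, which matches the template at positions 20–30.
Amplicon spans positions 3–30: 28 bp.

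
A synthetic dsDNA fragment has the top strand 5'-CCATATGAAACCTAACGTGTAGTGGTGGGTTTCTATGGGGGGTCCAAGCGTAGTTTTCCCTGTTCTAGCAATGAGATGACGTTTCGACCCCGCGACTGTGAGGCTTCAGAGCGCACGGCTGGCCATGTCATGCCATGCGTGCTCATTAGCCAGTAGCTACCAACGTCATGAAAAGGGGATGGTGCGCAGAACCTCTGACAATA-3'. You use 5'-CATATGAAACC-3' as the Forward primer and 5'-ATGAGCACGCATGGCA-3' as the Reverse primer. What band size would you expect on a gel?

The forward primer matches the template at positions 2–12.
Taking the reverse complement of ATGAGCACGCATGGCA gives TGCCATGCGTGCTCAT, found at positions 131–146 on the template; the primer anneals here to the top strand with its 3' end pointing upstream.
The product runs from position 2 to position 146, so its length is 146 − 2 + 1 = 145 bp.

145 bp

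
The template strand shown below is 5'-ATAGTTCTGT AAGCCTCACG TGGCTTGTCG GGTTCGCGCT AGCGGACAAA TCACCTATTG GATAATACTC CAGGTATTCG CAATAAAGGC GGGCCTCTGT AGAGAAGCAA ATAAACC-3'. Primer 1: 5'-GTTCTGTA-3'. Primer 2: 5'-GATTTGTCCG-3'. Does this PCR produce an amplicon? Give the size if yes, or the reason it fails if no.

Primer 1 (GTTCTGTA) matches the top strand at positions 4–11; it acts as a forward primer.
Primer 2's reverse complement is CGGACAAATC, matching the top strand at positions 43–52; it acts as a reverse primer.
The 3' ends face each other across positions 4–52, giving a 49 bp product.

Yes — a 49 bp product.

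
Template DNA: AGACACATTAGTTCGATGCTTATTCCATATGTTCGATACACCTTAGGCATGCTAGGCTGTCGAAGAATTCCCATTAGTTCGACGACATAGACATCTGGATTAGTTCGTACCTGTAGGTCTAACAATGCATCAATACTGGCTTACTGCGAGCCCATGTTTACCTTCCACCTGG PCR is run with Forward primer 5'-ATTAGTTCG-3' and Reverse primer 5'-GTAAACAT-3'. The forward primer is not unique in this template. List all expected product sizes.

The forward primer ATTAGTTCG matches the top strand at positions 7–15, 73–81, 99–107.
The reverse primer's reverse complement is ATGTTTAC, matching at positions 154–161.
Each forward site pairs with the reverse site to give a product ending at position 161: sizes 155, 89, 63 bp.

155 bp, 89 bp, 63 bp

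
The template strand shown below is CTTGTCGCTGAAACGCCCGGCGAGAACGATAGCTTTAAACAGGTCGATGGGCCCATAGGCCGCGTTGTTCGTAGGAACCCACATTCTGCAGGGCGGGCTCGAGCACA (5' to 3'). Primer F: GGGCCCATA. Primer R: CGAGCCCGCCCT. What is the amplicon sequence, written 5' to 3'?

5'-GGGCCCATAGGCCGCGTTGTTCGTAGGAACCCACATTCTGCAGGGCGGGCTCG-3'

The forward primer matches the template at positions 49–57.
The reverse primer's reverse complement is AGGGCGGGCTCG, which matches the template at positions 90–101.
The product is the template from position 49 through 101 (53 bp).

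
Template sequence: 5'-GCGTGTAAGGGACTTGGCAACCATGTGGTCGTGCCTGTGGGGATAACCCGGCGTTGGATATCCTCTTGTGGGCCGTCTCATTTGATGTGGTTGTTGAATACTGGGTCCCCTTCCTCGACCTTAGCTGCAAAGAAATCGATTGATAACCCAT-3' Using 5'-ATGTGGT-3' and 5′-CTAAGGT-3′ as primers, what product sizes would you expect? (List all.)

The forward primer ATGTGGT matches the top strand at positions 23–29, 85–91.
The reverse primer's reverse complement is ACCTTAG, matching at positions 118–124.
Each forward site pairs with the reverse site to give a product ending at position 124: sizes 102, 40 bp.

102 bp, 40 bp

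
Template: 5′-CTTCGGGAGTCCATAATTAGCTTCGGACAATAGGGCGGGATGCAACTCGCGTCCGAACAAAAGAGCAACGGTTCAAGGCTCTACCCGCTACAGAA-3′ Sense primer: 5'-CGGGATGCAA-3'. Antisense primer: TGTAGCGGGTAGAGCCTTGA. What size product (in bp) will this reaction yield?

The forward primer matches the template at positions 36–45.
Taking the reverse complement of TGTAGCGGGTAGAGCCTTGA gives TCAAGGCTCTACCCGCTACA, found at positions 73–92 on the template; the primer anneals here to the top strand with its 3' end pointing upstream.
The product runs from position 36 to position 92, so its length is 92 − 36 + 1 = 57 bp.

57 bp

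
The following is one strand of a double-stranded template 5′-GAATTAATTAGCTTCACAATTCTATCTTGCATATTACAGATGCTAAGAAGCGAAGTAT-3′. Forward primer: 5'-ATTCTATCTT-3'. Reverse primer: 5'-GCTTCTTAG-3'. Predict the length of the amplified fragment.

33 bp

Scanning the template, ATTCTATCTT occurs at positions 19–28; this primer anneals to the bottom strand there with its 3' end pointing downstream.
The reverse primer's reverse complement is CTAAGAAGC, which matches the template at positions 43–51.
Product length = (reverse-primer end) − (forward-primer start) + 1 = 51 − 19 + 1 = 33 bp.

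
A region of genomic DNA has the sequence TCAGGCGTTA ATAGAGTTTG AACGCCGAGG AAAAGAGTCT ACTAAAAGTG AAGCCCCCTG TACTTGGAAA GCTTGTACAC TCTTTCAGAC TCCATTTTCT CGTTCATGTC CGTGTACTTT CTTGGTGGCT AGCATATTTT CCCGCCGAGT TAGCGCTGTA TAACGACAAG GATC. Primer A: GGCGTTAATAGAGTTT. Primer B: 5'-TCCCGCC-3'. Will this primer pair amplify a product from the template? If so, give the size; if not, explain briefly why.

No product — both primers anneal to the same strand and extend in the same direction.

Primer A (GGCGTTAATAGAGTTT) matches the top strand at positions 4–19 (3' end points downstream).
Primer B (TCCCGCC) also matches the top strand directly, at positions 140–146 — its reverse complement GGCGGGA is not present.
Both primers anneal to the bottom strand with 3' ends pointing the same way, so neither can prime synthesis back toward the other.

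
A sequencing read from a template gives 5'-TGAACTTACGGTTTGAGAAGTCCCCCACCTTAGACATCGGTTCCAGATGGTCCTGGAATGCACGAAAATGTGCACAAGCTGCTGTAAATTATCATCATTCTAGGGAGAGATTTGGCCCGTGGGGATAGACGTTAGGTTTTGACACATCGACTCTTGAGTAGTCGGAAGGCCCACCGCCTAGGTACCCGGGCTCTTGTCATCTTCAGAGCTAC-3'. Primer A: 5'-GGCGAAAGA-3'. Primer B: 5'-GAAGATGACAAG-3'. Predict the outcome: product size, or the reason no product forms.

Primer A (GGCGAAAGA) does not match the top strand, and its reverse complement TCTTTCGCC does not match either.
With no annealing site for primer A, no amplification occurs.

No product — primer A has no binding site in the template.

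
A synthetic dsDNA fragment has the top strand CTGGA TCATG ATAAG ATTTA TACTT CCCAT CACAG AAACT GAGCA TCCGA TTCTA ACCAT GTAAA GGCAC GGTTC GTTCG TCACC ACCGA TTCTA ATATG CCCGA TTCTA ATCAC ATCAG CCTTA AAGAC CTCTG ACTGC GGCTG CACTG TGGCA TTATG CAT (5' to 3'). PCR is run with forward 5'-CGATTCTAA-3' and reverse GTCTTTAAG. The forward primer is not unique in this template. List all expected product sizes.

83 bp, 43 bp, 28 bp

The forward primer CGATTCTAA matches the top strand at positions 48–56, 88–96, 103–111.
The reverse primer's reverse complement is CTTAAAGAC, matching at positions 122–130.
Each forward site pairs with the reverse site to give a product ending at position 130: sizes 83, 43, 28 bp.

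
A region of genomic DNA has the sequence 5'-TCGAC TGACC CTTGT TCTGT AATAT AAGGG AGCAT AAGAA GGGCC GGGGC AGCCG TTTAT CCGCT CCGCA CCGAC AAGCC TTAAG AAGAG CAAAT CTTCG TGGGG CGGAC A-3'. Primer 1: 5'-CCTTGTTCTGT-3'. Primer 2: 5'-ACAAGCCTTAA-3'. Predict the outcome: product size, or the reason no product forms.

Primer 1 (CCTTGTTCTGT) matches the top strand at positions 10–20 (3' end points downstream).
Primer 2 (ACAAGCCTTAA) also matches the top strand directly, at positions 74–84 — its reverse complement TTAAGGCTTGT is not present.
Both primers anneal to the bottom strand with 3' ends pointing the same way, so neither can prime synthesis back toward the other.

No product — both primers anneal to the same strand and extend in the same direction.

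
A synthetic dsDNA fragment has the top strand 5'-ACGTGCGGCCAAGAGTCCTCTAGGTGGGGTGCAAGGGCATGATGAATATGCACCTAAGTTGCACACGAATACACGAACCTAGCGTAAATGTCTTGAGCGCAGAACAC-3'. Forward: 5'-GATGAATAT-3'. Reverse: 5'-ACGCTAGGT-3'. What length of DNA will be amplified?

45 bp

The forward primer matches the template at positions 41–49.
Taking the reverse complement of ACGCTAGGT gives ACCTAGCGT, found at positions 77–85 on the template; the primer anneals here to the top strand with its 3' end pointing upstream.
The product runs from position 41 to position 85, so its length is 85 − 41 + 1 = 45 bp.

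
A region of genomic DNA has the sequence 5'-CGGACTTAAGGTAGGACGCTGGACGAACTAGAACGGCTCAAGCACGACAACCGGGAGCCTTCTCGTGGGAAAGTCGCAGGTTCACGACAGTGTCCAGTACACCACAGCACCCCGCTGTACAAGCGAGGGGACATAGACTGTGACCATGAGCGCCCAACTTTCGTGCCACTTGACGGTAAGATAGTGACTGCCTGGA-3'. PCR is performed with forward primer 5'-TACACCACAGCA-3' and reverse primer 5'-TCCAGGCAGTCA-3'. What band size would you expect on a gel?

Forward primer TACACCACAGCA is found on the top strand at positions 98–109.
Reverse complement of the reverse primer: TGACTGCCTGGA. This occurs on the top strand at positions 185–196.
Product length = (reverse-primer end) − (forward-primer start) + 1 = 196 − 98 + 1 = 99 bp.

99 bp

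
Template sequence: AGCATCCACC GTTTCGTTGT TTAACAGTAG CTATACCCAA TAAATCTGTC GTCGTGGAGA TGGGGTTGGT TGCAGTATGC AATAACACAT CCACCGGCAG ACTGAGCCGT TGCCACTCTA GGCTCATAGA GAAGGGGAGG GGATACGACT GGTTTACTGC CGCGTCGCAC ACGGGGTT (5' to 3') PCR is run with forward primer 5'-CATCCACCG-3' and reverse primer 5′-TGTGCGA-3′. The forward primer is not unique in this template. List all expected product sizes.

The forward primer CATCCACCG matches the top strand at positions 3–11, 88–96.
The reverse primer's reverse complement is TCGCACA, matching at positions 165–171.
Each forward site pairs with the reverse site to give a product ending at position 171: sizes 169, 84 bp.

169 bp, 84 bp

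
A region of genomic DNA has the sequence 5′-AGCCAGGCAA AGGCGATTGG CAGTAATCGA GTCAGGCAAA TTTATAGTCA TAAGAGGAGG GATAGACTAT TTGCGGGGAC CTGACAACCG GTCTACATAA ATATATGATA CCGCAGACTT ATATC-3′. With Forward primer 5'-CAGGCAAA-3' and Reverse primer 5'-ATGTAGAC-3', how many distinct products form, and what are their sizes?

Two products: 95 bp, 66 bp

The forward primer CAGGCAAA matches the top strand at positions 4–11, 33–40.
The reverse primer's reverse complement is GTCTACAT, matching at positions 91–98.
Each forward site pairs with the reverse site to give a product ending at position 98: sizes 95, 66 bp.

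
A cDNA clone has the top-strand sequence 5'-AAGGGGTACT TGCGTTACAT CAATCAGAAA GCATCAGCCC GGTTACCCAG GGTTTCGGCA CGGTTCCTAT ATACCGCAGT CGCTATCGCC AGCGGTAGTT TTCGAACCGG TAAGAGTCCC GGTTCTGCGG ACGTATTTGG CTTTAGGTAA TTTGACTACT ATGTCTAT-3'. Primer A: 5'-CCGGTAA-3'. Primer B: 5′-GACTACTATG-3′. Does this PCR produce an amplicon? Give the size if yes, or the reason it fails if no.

No product — both primers anneal to the same strand and extend in the same direction.

Primer A (CCGGTAA) matches the top strand at positions 107–113 (3' end points downstream).
Primer B (GACTACTATG) also matches the top strand directly, at positions 154–163 — its reverse complement CATAGTAGTC is not present.
Both primers anneal to the bottom strand with 3' ends pointing the same way, so neither can prime synthesis back toward the other.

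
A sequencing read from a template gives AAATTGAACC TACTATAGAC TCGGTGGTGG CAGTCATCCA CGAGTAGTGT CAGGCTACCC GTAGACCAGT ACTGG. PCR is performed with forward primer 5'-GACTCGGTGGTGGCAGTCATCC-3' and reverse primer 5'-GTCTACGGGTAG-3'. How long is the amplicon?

49 bp

Forward primer GACTCGGTGGTGGCAGTCATCC is found on the top strand at positions 18–39.
Reverse complement of the reverse primer: CTACCCGTAGAC. This occurs on the top strand at positions 55–66.
The product runs from position 18 to position 66, so its length is 66 − 18 + 1 = 49 bp.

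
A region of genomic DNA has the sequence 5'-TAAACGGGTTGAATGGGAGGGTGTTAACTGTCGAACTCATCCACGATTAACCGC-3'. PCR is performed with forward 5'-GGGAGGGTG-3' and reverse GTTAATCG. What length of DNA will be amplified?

37 bp

The forward primer matches the template at positions 15–23.
The reverse primer's reverse complement is CGATTAAC, which matches the template at positions 44–51.
The product runs from position 15 to position 51, so its length is 51 − 15 + 1 = 37 bp.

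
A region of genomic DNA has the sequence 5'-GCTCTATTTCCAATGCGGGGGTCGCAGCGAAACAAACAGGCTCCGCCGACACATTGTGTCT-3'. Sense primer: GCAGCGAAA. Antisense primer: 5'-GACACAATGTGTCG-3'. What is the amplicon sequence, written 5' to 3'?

The forward primer matches the template at positions 24–32.
Reverse complement of the reverse primer: CGACACATTGTGTC. This occurs on the top strand at positions 47–60.
The product is the template from position 24 through 60 (37 bp).

5'-GCAGCGAAACAAACAGGCTCCGCCGACACATTGTGTC-3'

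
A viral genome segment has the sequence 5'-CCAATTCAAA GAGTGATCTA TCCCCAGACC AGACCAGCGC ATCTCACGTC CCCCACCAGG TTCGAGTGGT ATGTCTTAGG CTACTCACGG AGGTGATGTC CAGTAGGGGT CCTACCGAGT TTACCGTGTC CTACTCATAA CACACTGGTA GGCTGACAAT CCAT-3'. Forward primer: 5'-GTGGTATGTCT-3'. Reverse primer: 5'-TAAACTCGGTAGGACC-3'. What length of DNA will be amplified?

Forward primer GTGGTATGTCT is found on the top strand at positions 66–76.
The reverse primer's reverse complement is GGTCCTACCGAGTTTA, which matches the template at positions 108–123.
Amplicon spans positions 66–123: 58 bp.

58 bp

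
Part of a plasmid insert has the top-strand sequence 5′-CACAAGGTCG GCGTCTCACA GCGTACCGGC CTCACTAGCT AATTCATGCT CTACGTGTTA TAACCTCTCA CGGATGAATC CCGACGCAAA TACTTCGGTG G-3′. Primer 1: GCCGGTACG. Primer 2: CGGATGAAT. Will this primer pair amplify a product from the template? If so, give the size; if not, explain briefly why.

No product — the primers' 3' ends point away from each other.

Primer 1 (GCCGGTACG) has reverse complement CGTACCGGC, which matches the top strand at positions 22–30; primer 1 anneals to the top strand there with its 3' end pointing upstream toward position 22.
Primer 2 (CGGATGAAT) matches the top strand directly at positions 71–79; it anneals to the bottom strand with its 3' end pointing downstream toward position 79.
The 3' ends diverge (primer 1 extends toward position 1, primer 2 toward position 101), so the primers never converge on a shared product.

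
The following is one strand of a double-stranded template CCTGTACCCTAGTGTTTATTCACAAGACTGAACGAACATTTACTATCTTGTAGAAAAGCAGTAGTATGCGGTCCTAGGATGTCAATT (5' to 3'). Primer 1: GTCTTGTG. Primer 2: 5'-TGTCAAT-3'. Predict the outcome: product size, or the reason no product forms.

Primer 1 (GTCTTGTG) has reverse complement CACAAGAC, which matches the top strand at positions 21–28; primer 1 anneals to the top strand there with its 3' end pointing upstream toward position 21.
Primer 2 (TGTCAAT) matches the top strand directly at positions 80–86; it anneals to the bottom strand with its 3' end pointing downstream toward position 86.
The 3' ends diverge (primer 1 extends toward position 1, primer 2 toward position 87), so the primers never converge on a shared product.

No product — the primers' 3' ends point away from each other.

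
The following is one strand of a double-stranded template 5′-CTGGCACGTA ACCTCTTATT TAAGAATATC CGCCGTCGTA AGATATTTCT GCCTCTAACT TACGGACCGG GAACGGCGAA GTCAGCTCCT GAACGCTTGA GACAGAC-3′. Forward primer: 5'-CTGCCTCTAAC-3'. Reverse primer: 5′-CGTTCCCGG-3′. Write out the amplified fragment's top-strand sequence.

5'-CTGCCTCTAACTTACGGACCGGGAACG-3'

Forward primer CTGCCTCTAAC is found on the top strand at positions 49–59.
Taking the reverse complement of CGTTCCCGG gives CCGGGAACG, found at positions 67–75 on the template; the primer anneals here to the top strand with its 3' end pointing upstream.
The product is the template from position 49 through 75 (27 bp).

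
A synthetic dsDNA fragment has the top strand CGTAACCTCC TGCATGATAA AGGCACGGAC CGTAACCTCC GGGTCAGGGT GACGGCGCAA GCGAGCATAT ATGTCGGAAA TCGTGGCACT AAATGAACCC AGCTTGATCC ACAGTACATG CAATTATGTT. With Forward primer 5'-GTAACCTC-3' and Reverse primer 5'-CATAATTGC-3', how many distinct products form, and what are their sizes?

The forward primer GTAACCTC matches the top strand at positions 2–9, 32–39.
The reverse primer's reverse complement is GCAATTATG, matching at positions 120–128.
Each forward site pairs with the reverse site to give a product ending at position 128: sizes 127, 97 bp.

Two products: 127 bp, 97 bp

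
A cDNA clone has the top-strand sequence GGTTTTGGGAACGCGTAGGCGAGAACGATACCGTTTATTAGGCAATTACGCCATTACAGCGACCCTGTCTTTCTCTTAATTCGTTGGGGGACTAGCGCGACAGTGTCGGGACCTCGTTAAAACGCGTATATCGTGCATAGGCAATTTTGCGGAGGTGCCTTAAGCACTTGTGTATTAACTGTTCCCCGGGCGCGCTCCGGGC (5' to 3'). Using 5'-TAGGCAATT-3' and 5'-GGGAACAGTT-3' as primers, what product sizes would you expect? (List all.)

148 bp, 49 bp

The forward primer TAGGCAATT matches the top strand at positions 39–47, 138–146.
The reverse primer's reverse complement is AACTGTTCCC, matching at positions 177–186.
Each forward site pairs with the reverse site to give a product ending at position 186: sizes 148, 49 bp.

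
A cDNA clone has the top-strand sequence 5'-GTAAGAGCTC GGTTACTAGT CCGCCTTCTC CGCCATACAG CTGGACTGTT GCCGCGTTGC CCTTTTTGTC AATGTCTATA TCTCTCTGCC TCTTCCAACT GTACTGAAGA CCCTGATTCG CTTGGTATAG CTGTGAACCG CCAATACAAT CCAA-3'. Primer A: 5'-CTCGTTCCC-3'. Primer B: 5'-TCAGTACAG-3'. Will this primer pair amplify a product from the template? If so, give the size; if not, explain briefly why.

Primer A (CTCGTTCCC) does not match the top strand, and its reverse complement GGGAACGAG does not match either.
With no annealing site for primer A, no amplification occurs.

No product — primer A has no binding site in the template.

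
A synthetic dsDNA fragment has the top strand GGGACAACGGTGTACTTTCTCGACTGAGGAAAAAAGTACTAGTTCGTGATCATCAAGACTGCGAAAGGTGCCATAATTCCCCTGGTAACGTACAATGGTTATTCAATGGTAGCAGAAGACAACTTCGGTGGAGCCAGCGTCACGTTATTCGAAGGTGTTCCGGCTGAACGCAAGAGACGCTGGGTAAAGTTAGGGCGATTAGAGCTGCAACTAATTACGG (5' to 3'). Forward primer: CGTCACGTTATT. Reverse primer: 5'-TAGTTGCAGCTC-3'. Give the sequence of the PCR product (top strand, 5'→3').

5'-CGTCACGTTATTCGAAGGTGTTCCGGCTGAACGCAAGAGACGCTGGGTAAAGTTAGGGCGATTAGAGCTGCAACTA-3'

Forward primer CGTCACGTTATT is found on the top strand at positions 138–149.
The reverse primer's reverse complement is GAGCTGCAACTA, which matches the template at positions 202–213.
The product is the template from position 138 through 213 (76 bp).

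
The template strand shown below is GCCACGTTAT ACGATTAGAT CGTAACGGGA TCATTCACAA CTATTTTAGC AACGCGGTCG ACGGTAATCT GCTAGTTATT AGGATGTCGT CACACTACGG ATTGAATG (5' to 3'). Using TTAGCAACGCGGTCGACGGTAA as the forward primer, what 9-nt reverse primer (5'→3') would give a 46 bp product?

5'-GACGACATC-3'

The forward primer binds at positions 46–67, so a 46 bp product ends at position 46 + 46 − 1 = 91.
The reverse primer anneals to the top strand over positions 83–91, i.e. to GATGTCGTC.
Its sequence written 5'→3' is the reverse complement: GACGACATC.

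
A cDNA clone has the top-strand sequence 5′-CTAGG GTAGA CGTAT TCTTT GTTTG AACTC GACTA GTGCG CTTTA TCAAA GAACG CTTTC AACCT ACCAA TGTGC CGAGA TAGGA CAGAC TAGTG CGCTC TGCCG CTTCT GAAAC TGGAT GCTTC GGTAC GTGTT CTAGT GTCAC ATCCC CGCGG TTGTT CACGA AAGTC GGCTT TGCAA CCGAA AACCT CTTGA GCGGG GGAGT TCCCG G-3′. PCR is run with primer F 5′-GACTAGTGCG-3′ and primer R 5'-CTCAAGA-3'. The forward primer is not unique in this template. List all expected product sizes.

166 bp, 109 bp

The forward primer GACTAGTGCG matches the top strand at positions 31–40, 88–97.
The reverse primer's reverse complement is TCTTGAG, matching at positions 190–196.
Each forward site pairs with the reverse site to give a product ending at position 196: sizes 166, 109 bp.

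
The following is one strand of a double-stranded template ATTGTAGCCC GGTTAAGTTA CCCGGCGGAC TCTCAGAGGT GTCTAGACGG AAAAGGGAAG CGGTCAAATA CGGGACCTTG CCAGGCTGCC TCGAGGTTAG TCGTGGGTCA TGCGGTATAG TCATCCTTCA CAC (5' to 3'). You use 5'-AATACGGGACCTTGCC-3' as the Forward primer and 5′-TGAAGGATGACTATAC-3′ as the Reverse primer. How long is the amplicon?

64 bp

The forward primer matches the template at positions 67–82.
Reverse complement of the reverse primer: GTATAGTCATCCTTCA. This occurs on the top strand at positions 115–130.
Product length = (reverse-primer end) − (forward-primer start) + 1 = 130 − 67 + 1 = 64 bp.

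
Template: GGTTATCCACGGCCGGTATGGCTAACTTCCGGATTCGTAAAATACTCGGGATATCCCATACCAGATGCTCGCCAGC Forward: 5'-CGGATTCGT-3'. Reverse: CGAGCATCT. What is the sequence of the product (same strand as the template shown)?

The forward primer matches the template at positions 30–38.
Taking the reverse complement of CGAGCATCT gives AGATGCTCG, found at positions 63–71 on the template; the primer anneals here to the top strand with its 3' end pointing upstream.
The product is the template from position 30 through 71 (42 bp).

5'-CGGATTCGTAAAATACTCGGGATATCCCATACCAGATGCTCG-3'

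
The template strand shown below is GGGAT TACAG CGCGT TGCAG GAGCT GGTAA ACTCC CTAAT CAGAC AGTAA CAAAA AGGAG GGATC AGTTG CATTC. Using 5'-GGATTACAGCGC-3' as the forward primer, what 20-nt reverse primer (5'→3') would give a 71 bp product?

5'-TGCAACTGATCCCTCCTTTT-3'

The forward primer binds at positions 2–13, so a 71 bp product ends at position 2 + 71 − 1 = 72.
The reverse primer anneals to the top strand over positions 53–72, i.e. to AAAAGGAGGGATCAGTTGCA.
Its sequence written 5'→3' is the reverse complement: TGCAACTGATCCCTCCTTTT.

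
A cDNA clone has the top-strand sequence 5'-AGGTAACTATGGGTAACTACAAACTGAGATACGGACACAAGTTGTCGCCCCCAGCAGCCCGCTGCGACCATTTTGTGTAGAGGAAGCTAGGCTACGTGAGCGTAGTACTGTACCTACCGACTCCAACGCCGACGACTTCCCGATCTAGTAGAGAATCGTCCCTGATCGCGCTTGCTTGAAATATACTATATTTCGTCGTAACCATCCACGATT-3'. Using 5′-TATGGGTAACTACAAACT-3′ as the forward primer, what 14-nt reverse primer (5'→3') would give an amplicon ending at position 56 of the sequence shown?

The forward primer binds at positions 8–25; the product's 3' end on the top strand is position 56.
The reverse primer anneals to the top strand over positions 43–56, i.e. to TGTCGCCCCCAGCA.
Its sequence written 5'→3' is the reverse complement: TGCTGGGGGCGACA.

5'-TGCTGGGGGCGACA-3'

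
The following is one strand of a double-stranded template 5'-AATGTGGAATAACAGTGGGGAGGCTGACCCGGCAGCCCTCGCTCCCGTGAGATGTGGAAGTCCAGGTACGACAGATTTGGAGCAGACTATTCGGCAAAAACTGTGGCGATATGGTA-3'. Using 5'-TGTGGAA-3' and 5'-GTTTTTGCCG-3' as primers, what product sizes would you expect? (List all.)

The forward primer TGTGGAA matches the top strand at positions 3–9, 53–59.
The reverse primer's reverse complement is CGGCAAAAAC, matching at positions 92–101.
Each forward site pairs with the reverse site to give a product ending at position 101: sizes 99, 49 bp.

99 bp, 49 bp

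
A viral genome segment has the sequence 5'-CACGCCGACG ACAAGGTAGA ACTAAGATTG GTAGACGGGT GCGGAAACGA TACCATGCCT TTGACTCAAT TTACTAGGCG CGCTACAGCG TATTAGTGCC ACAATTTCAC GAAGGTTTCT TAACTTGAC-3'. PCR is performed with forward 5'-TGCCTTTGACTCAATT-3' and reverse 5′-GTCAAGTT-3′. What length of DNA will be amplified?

74 bp

Scanning the template, TGCCTTTGACTCAATT occurs at positions 56–71; this primer anneals to the bottom strand there with its 3' end pointing downstream.
The reverse primer's reverse complement is AACTTGAC, which matches the template at positions 122–129.
Product length = (reverse-primer end) − (forward-primer start) + 1 = 129 − 56 + 1 = 74 bp.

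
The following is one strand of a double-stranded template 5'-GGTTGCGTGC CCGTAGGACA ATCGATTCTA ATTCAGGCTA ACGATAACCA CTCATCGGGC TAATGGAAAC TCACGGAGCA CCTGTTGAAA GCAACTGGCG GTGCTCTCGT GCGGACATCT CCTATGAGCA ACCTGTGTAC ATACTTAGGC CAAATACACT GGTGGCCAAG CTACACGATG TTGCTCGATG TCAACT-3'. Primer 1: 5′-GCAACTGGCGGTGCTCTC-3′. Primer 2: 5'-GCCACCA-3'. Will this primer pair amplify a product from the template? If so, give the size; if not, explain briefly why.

Primer 1 (GCAACTGGCGGTGCTCTC) matches the top strand at positions 91–108; it acts as a forward primer.
Primer 2's reverse complement is TGGTGGC, matching the top strand at positions 160–166; it acts as a reverse primer.
The 3' ends face each other across positions 91–166, giving a 76 bp product.

Yes — a 76 bp product.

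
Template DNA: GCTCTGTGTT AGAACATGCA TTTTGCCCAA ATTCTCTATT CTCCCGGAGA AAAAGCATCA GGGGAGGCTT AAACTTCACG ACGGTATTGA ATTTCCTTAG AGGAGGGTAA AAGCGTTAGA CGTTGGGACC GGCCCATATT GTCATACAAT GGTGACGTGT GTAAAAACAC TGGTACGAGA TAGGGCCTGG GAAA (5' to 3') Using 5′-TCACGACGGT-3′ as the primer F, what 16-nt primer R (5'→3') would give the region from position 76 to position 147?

5'-GTATGACAATATGGGC-3'

The product's 3' end on the top strand is position 147.
The reverse primer anneals to the top strand over positions 132–147, i.e. to GCCCATATTGTCATAC.
Its sequence written 5'→3' is the reverse complement: GTATGACAATATGGGC.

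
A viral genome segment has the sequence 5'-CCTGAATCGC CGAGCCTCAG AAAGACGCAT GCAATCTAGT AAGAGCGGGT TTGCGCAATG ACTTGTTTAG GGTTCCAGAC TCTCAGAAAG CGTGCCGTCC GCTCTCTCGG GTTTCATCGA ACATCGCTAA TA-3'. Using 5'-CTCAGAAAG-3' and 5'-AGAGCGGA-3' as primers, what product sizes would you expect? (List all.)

The forward primer CTCAGAAAG matches the top strand at positions 16–24, 82–90.
The reverse primer's reverse complement is TCCGCTCT, matching at positions 98–105.
Each forward site pairs with the reverse site to give a product ending at position 105: sizes 90, 24 bp.

90 bp, 24 bp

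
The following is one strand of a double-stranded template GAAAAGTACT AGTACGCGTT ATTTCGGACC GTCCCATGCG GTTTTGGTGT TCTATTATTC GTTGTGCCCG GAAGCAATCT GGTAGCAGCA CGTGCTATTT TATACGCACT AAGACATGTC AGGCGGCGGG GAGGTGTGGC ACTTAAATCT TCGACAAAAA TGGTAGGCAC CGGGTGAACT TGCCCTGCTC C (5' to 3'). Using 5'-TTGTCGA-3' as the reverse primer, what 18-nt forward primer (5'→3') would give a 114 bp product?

The reverse primer's reverse complement TCGACAA matches the template at positions 151–157, so the product ends at position 157.
A 114 bp product then starts at position 157 − 114 + 1 = 44.
The forward primer is identical to the top strand there: TTGGTGTTCTATTATTCG.

5'-TTGGTGTTCTATTATTCG-3'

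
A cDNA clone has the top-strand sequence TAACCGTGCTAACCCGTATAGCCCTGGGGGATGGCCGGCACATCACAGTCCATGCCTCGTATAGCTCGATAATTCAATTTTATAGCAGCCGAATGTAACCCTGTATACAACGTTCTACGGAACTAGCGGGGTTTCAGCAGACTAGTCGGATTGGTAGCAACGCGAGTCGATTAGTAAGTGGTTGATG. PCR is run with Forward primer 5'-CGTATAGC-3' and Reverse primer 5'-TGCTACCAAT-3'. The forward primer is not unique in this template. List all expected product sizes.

145 bp, 102 bp

The forward primer CGTATAGC matches the top strand at positions 15–22, 58–65.
The reverse primer's reverse complement is ATTGGTAGCA, matching at positions 150–159.
Each forward site pairs with the reverse site to give a product ending at position 159: sizes 145, 102 bp.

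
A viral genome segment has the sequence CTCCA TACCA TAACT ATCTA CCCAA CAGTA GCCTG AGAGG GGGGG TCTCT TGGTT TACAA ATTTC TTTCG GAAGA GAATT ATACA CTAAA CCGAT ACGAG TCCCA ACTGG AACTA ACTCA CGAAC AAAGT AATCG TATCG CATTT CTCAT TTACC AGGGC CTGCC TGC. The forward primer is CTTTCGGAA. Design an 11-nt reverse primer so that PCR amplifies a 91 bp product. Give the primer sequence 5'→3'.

5'-GGTAAATGAGA-3'

The forward primer binds at positions 65–73, so a 91 bp product ends at position 65 + 91 − 1 = 155.
The reverse primer anneals to the top strand over positions 145–155, i.e. to TCTCATTTACC.
Its sequence written 5'→3' is the reverse complement: GGTAAATGAGA.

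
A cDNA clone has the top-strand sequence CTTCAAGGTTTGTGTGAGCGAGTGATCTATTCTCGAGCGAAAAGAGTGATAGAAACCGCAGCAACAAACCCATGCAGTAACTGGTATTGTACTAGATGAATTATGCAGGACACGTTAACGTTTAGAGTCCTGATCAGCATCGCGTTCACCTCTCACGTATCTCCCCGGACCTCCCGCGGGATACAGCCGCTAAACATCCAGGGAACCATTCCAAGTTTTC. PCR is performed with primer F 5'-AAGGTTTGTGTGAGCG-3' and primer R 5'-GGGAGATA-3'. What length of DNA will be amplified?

161 bp

The forward primer matches the template at positions 5–20.
Taking the reverse complement of GGGAGATA gives TATCTCCC, found at positions 158–165 on the template; the primer anneals here to the top strand with its 3' end pointing upstream.
Product length = (reverse-primer end) − (forward-primer start) + 1 = 165 − 5 + 1 = 161 bp.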